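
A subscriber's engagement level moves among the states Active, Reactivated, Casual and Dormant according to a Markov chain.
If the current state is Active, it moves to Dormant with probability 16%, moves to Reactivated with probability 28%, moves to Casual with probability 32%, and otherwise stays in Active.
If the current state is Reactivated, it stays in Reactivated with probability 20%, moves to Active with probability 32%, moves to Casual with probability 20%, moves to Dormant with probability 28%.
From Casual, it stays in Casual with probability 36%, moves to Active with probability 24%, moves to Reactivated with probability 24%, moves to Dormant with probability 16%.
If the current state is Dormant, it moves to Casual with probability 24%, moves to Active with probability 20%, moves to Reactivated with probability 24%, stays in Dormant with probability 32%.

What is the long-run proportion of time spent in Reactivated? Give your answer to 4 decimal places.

Let the stationary distribution be π with π = πP and π_1 + π_2 + π_3 + π_4 = 1.
π_1 = 0.24·π_1 + 0.32·π_2 + 0.24·π_3 + 0.2·π_4
π_2 = 0.28·π_1 + 0.2·π_2 + 0.24·π_3 + 0.24·π_4
π_3 = 0.32·π_1 + 0.2·π_2 + 0.36·π_3 + 0.24·π_4
Solving with the normalization constraint gives π = (0.2502, 0.2404, 0.2845, 0.2248).
So the stationary probability of Reactivated is 0.2404.

0.2404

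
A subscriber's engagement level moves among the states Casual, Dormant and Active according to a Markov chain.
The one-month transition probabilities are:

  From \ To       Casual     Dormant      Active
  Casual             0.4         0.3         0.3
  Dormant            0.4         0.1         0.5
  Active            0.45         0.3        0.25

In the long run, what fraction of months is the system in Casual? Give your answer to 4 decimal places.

Let the stationary distribution be π with π = πP and π_1 + π_2 + π_3 = 1.
π_1 = 0.4·π_1 + 0.4·π_2 + 0.45·π_3
π_2 = 0.3·π_1 + 0.1·π_2 + 0.3·π_3
Solving with the normalization constraint gives π = (0.4167, 0.2500, 0.3333).
So the stationary probability of Casual is 0.4167.

0.4167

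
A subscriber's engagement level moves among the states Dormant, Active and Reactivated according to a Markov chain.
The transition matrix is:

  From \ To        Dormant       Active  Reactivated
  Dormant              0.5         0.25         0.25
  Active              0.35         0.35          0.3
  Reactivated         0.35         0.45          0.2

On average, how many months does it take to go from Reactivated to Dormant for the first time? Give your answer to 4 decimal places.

2.8571

Let t(s) be the expected number of months to first reach Dormant from state s, with t(Dormant) = 0. Conditioning on the first month:
t(Active) = 1 + 0.35·t(Active) + 0.3·t(Reactivated)
t(Reactivated) = 1 + 0.45·t(Active) + 0.2·t(Reactivated)
Solving: t(Active) = 2.8571, t(Reactivated) = 2.8571.
Expected months from Reactivated to Dormant: 2.8571.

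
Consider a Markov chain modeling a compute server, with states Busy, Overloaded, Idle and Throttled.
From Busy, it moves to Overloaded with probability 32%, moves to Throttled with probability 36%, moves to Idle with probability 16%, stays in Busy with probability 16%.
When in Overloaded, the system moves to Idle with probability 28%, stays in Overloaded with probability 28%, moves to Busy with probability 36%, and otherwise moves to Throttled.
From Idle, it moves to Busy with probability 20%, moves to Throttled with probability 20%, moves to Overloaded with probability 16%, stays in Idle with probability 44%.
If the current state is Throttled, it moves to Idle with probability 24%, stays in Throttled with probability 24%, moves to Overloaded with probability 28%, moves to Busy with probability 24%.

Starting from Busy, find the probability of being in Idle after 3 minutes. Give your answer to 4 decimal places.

0.2844

Propagate the distribution vector 3 minutes from Busy.
After 0 minutes: (1.0000, 0.0000, 0.0000, 0.0000)
After 1 minute: (0.1600, 0.3200, 0.1600, 0.3600)
After 2 minutes: (0.2592, 0.2672, 0.2720, 0.2016)
After 3 minutes: (0.2404, 0.2577, 0.2844, 0.2175)
P(in Idle after 3 minutes) = 0.2844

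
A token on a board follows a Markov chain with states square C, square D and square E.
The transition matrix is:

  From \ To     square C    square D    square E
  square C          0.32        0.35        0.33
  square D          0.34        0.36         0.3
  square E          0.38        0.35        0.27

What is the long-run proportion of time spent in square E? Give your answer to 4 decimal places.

Let the stationary distribution be π with π = πP and π_1 + π_2 + π_3 = 1.
π_1 = 0.32·π_1 + 0.34·π_2 + 0.38·π_3
π_2 = 0.35·π_1 + 0.36·π_2 + 0.35·π_3
Solving with the normalization constraint gives π = (0.3451, 0.3535, 0.3013).
So the stationary probability of square E is 0.3013.

0.3013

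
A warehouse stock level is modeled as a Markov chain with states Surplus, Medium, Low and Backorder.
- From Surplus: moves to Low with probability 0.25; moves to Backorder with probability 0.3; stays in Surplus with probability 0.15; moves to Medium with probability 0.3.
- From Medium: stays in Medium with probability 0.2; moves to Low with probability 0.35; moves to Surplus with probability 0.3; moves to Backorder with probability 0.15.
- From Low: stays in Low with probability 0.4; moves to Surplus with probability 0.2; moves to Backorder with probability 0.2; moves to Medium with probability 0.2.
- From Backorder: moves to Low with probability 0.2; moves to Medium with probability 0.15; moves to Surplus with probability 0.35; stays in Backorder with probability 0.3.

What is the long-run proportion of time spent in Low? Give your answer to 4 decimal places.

0.3052

Let the stationary distribution be π with π = πP and π_1 + π_2 + π_3 + π_4 = 1.
π_1 = 0.15·π_1 + 0.3·π_2 + 0.2·π_3 + 0.35·π_4
π_2 = 0.3·π_1 + 0.2·π_2 + 0.2·π_3 + 0.15·π_4
π_3 = 0.25·π_1 + 0.35·π_2 + 0.4·π_3 + 0.2·π_4
Solving with the normalization constraint gives π = (0.2447, 0.2126, 0.3052, 0.2376).
So the stationary probability of Low is 0.3052.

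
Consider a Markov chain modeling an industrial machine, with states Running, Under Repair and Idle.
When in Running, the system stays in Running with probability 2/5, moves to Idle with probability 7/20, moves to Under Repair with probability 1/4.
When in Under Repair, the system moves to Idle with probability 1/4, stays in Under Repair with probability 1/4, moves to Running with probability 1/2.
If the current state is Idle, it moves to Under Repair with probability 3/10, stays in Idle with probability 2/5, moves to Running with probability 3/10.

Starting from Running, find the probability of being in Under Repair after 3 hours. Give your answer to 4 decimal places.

Propagate the distribution vector 3 hours from Running.
After 0 hours: (1.0000, 0.0000, 0.0000)
After 1 hour: (0.4000, 0.2500, 0.3500)
After 2 hours: (0.3900, 0.2675, 0.3425)
After 3 hours: (0.3925, 0.2671, 0.3404)
P(in Under Repair after 3 hours) = 0.2671

0.2671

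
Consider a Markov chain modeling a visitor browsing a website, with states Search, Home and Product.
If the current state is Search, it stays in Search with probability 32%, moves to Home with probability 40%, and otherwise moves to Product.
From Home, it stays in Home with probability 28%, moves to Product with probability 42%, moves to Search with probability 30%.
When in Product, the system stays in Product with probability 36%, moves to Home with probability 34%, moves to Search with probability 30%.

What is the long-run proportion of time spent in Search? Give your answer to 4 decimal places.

Let the stationary distribution be π with π = πP and π_1 + π_2 + π_3 = 1.
π_1 = 0.32·π_1 + 0.3·π_2 + 0.3·π_3
π_2 = 0.4·π_1 + 0.28·π_2 + 0.34·π_3
Solving with the normalization constraint gives π = (0.3061, 0.3381, 0.3558).
So the stationary probability of Search is 0.3061.

0.3061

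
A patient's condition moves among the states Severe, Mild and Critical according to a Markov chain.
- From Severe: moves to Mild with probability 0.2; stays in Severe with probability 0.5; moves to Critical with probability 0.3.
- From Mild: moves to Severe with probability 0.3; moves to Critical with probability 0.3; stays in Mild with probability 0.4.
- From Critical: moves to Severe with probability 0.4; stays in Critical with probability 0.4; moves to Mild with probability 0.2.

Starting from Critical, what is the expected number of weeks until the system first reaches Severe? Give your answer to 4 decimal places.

Let t(s) be the expected number of weeks to first reach Severe from state s, with t(Severe) = 0. Conditioning on the first week:
t(Mild) = 1 + 0.4·t(Mild) + 0.3·t(Critical)
t(Critical) = 1 + 0.2·t(Mild) + 0.4·t(Critical)
Solving: t(Mild) = 3.0000, t(Critical) = 2.6667.
Expected weeks from Critical to Severe: 2.6667.

2.6667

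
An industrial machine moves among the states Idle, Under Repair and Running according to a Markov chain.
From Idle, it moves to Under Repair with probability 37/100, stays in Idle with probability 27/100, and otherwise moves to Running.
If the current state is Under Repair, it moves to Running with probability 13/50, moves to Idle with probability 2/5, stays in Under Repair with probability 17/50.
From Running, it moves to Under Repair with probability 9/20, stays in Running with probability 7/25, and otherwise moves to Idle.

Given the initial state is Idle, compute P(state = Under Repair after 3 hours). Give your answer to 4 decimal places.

0.3819

Propagate the distribution vector 3 hours from Idle.
After 0 hours: (1.0000, 0.0000, 0.0000)
After 1 hour: (0.2700, 0.3700, 0.3600)
After 2 hours: (0.3181, 0.3877, 0.2942)
After 3 hours: (0.3204, 0.3819, 0.2977)
P(in Under Repair after 3 hours) = 0.3819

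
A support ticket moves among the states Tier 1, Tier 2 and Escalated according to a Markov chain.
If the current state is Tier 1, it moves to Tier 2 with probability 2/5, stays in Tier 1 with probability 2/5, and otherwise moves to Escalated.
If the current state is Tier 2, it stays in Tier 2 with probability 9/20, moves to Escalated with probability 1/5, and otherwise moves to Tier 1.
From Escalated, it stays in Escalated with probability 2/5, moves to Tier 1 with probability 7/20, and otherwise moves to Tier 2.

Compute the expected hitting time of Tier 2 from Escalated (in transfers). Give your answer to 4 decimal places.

Let t(s) be the expected number of transfers to first reach Tier 2 from state s, with t(Tier 2) = 0. Conditioning on the first transfer:
t(Tier 1) = 1 + 0.4·t(Tier 1) + 0.2·t(Escalated)
t(Escalated) = 1 + 0.35·t(Tier 1) + 0.4·t(Escalated)
Solving: t(Tier 1) = 2.7586, t(Escalated) = 3.2759.
Expected transfers from Escalated to Tier 2: 3.2759.

3.2759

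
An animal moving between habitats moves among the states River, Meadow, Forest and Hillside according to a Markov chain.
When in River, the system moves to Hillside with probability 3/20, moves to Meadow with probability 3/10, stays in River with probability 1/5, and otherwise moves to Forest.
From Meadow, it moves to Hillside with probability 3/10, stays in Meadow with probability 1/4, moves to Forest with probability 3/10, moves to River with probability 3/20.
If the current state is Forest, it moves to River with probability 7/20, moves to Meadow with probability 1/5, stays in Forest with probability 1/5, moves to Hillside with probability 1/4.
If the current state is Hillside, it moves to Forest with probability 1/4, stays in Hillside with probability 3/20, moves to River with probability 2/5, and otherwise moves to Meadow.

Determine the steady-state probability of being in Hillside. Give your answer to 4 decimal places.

Let the stationary distribution be π with π = πP and π_1 + π_2 + π_3 + π_4 = 1.
π_1 = 0.2·π_1 + 0.15·π_2 + 0.35·π_3 + 0.4·π_4
π_2 = 0.3·π_1 + 0.25·π_2 + 0.2·π_3 + 0.2·π_4
π_3 = 0.35·π_1 + 0.3·π_2 + 0.2·π_3 + 0.25·π_4
Solving with the normalization constraint gives π = (0.2720, 0.2392, 0.2754, 0.2134).
So the stationary probability of Hillside is 0.2134.

0.2134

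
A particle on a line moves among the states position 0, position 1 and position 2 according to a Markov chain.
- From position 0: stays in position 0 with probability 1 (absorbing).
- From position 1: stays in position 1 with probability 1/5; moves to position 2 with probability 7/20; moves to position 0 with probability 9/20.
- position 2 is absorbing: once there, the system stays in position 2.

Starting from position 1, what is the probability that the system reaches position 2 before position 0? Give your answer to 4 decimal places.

0.4375

Let h(s) be the probability of absorption at position 2 starting from transient state s. Then h(position 2) = 1 and h(position 0) = 0. By first-step analysis:
h(position 1) = 0.45·0 + 0.2·h(position 1) + 0.35·1
Solving: h(position 1) = 0.4375.
Starting from position 1, the probability is 0.4375.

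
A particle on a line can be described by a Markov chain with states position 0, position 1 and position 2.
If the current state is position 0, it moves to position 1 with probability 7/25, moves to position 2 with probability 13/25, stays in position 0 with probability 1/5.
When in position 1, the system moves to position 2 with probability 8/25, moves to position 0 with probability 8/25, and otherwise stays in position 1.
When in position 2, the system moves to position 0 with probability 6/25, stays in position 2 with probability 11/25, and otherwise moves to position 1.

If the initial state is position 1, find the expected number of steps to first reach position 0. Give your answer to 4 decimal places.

Let t(s) be the expected number of steps to first reach position 0 from state s, with t(position 0) = 0. Conditioning on the first step:
t(position 1) = 1 + 0.36·t(position 1) + 0.32·t(position 2)
t(position 2) = 1 + 0.32·t(position 1) + 0.44·t(position 2)
Solving: t(position 1) = 3.4375, t(position 2) = 3.7500.
Expected steps from position 1 to position 0: 3.4375.

3.4375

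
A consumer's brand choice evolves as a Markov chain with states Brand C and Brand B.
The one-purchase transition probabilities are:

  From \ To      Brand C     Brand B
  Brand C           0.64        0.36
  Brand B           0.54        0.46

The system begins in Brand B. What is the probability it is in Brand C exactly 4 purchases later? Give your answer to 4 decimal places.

Propagate the distribution vector 4 purchases from Brand B.
After 0 purchases: (0.0000, 1.0000)
After 1 purchase: (0.5400, 0.4600)
After 2 purchases: (0.5940, 0.4060)
After 3 purchases: (0.5994, 0.4006)
After 4 purchases: (0.5999, 0.4001)
P(in Brand C after 4 purchases) = 0.5999

0.5999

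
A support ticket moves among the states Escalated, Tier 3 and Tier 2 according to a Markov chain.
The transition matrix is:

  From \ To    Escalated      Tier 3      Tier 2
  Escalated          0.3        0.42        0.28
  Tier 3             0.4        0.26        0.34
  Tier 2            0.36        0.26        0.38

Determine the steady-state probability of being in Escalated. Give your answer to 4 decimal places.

Let the stationary distribution be π with π = πP and π_1 + π_2 + π_3 = 1.
π_1 = 0.3·π_1 + 0.4·π_2 + 0.36·π_3
π_2 = 0.42·π_1 + 0.26·π_2 + 0.26·π_3
Solving with the normalization constraint gives π = (0.3516, 0.3162, 0.3322).
So the stationary probability of Escalated is 0.3516.

0.3516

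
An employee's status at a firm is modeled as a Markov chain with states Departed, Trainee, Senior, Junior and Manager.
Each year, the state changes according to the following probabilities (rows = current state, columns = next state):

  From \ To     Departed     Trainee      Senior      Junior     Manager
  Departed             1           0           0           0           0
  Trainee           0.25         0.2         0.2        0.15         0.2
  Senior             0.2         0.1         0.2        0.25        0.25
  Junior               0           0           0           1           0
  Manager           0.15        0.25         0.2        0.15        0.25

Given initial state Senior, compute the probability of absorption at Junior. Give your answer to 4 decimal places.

Let h(s) be the probability of absorption at Junior starting from transient state s. Then h(Junior) = 1 and h(Departed) = 0. By first-step analysis:
h(Trainee) = 0.25·0 + 0.2·h(Trainee) + 0.2·h(Senior) + 0.15·1 + 0.2·h(Manager)
h(Senior) = 0.2·0 + 0.1·h(Trainee) + 0.2·h(Senior) + 0.25·1 + 0.25·h(Manager)
h(Manager) = 0.15·0 + 0.25·h(Trainee) + 0.2·h(Senior) + 0.15·1 + 0.25·h(Manager)
Solving: h(Trainee) = 0.4383, h(Senior) = 0.5187, h(Manager) = 0.4844.
Starting from Senior, the probability is 0.5187.

0.5187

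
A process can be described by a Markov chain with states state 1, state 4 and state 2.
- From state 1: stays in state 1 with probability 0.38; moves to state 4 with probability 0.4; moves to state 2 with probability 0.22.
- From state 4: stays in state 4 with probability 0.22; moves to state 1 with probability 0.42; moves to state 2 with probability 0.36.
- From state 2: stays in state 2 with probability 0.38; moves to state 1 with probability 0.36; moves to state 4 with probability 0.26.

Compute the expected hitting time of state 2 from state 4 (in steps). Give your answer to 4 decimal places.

Let t(s) be the expected number of steps to first reach state 2 from state s, with t(state 2) = 0. Conditioning on the first step:
t(state 1) = 1 + 0.38·t(state 1) + 0.4·t(state 4)
t(state 4) = 1 + 0.42·t(state 1) + 0.22·t(state 4)
Solving: t(state 1) = 3.7389, t(state 4) = 3.2953.
Expected steps from state 4 to state 2: 3.2953.

3.2953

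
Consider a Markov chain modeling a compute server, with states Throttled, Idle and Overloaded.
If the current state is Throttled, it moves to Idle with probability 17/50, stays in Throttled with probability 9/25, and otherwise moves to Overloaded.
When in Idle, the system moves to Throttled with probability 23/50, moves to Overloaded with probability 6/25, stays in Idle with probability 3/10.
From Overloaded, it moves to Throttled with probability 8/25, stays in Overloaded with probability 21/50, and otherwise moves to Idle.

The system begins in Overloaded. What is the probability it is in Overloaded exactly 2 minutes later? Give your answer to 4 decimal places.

0.3348

Sum over the intermediate state after 1 minute:
P = P(Overloaded→Throttled)·P(Throttled→Overloaded) + P(Overloaded→Idle)·P(Idle→Overloaded) + P(Overloaded→Overloaded)·P(Overloaded→Overloaded)
  = 0.32×0.3 + 0.26×0.24 + 0.42×0.42
  = 0.0960 + 0.0624 + 0.1764 = 0.3348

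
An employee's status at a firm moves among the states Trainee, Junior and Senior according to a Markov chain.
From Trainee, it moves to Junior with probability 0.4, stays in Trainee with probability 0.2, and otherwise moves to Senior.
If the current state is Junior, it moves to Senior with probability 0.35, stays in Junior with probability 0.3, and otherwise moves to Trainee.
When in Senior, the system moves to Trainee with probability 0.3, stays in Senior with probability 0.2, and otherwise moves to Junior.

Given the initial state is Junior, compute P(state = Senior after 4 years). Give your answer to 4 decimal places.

Propagate the distribution vector 4 years from Junior.
After 0 years: (0.0000, 1.0000, 0.0000)
After 1 year: (0.3500, 0.3000, 0.3500)
After 2 years: (0.2800, 0.4050, 0.3150)
After 3 years: (0.2923, 0.3910, 0.3168)
After 4 years: (0.2903, 0.3926, 0.3171)
P(in Senior after 4 years) = 0.3171

0.3171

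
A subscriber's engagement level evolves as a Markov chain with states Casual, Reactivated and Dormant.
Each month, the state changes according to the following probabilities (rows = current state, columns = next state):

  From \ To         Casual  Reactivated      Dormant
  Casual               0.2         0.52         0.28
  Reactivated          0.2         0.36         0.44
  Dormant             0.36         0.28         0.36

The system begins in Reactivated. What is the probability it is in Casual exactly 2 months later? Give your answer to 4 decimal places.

0.2704

Sum over the intermediate state after 1 month:
P = P(Reactivated→Casual)·P(Casual→Casual) + P(Reactivated→Reactivated)·P(Reactivated→Casual) + P(Reactivated→Dormant)·P(Dormant→Casual)
  = 0.2×0.2 + 0.36×0.2 + 0.44×0.36
  = 0.0400 + 0.0720 + 0.1584 = 0.2704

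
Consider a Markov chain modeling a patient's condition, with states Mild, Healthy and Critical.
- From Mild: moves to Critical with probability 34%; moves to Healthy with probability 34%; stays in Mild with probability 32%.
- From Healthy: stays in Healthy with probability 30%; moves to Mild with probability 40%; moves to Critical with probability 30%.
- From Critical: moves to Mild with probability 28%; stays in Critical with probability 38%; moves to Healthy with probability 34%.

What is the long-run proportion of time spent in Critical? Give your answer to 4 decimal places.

Let the stationary distribution be π with π = πP and π_1 + π_2 + π_3 = 1.
π_1 = 0.32·π_1 + 0.4·π_2 + 0.28·π_3
π_2 = 0.34·π_1 + 0.3·π_2 + 0.34·π_3
Solving with the normalization constraint gives π = (0.3325, 0.3269, 0.3405).
So the stationary probability of Critical is 0.3405.

0.3405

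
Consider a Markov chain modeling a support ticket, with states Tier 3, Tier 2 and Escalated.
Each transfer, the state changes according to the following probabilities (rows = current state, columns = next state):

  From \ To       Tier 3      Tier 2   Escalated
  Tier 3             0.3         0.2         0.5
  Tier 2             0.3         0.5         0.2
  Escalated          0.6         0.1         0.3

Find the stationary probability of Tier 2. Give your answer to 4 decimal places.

Let the stationary distribution be π with π = πP and π_1 + π_2 + π_3 = 1.
π_1 = 0.3·π_1 + 0.3·π_2 + 0.6·π_3
π_2 = 0.2·π_1 + 0.5·π_2 + 0.1·π_3
Solving with the normalization constraint gives π = (0.4074, 0.2346, 0.3580).
So the stationary probability of Tier 2 is 0.2346.

0.2346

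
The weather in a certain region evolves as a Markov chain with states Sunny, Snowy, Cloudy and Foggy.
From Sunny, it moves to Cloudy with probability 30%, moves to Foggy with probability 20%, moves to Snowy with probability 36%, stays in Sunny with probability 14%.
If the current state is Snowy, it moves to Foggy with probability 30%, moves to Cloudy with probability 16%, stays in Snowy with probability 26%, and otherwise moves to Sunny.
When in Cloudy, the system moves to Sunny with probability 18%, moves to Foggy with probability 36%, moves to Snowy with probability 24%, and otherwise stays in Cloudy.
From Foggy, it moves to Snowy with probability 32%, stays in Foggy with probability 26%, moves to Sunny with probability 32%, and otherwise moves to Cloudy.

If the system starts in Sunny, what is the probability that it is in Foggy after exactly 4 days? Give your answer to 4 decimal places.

0.2762

Propagate the distribution vector 4 days from Sunny.
After 0 days: (1.0000, 0.0000, 0.0000, 0.0000)
After 1 day: (0.1400, 0.3600, 0.3000, 0.2000)
After 2 days: (0.2384, 0.2800, 0.1856, 0.2960)
After 3 days: (0.2399, 0.2979, 0.1868, 0.2755)
After 4 days: (0.2388, 0.2968, 0.1883, 0.2762)
P(in Foggy after 4 days) = 0.2762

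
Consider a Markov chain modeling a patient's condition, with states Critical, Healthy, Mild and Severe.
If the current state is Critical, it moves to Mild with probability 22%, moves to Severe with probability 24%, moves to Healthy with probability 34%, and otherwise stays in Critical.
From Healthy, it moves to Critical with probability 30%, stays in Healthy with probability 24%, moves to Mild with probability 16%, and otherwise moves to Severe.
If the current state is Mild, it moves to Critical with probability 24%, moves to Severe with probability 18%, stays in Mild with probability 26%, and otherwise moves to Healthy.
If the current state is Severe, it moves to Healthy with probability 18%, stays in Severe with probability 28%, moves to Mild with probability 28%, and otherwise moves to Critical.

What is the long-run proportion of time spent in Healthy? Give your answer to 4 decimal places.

0.2682

Let the stationary distribution be π with π = πP and π_1 + π_2 + π_3 + π_4 = 1.
π_1 = 0.2·π_1 + 0.3·π_2 + 0.24·π_3 + 0.26·π_4
π_2 = 0.34·π_1 + 0.24·π_2 + 0.32·π_3 + 0.18·π_4
π_3 = 0.22·π_1 + 0.16·π_2 + 0.26·π_3 + 0.28·π_4
Solving with the normalization constraint gives π = (0.2511, 0.2682, 0.2282, 0.2525).
So the stationary probability of Healthy is 0.2682.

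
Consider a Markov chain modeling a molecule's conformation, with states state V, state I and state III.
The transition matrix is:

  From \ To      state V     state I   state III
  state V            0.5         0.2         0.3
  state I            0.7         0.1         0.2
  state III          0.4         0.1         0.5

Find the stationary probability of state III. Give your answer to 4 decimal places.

0.3563

Let the stationary distribution be π with π = πP and π_1 + π_2 + π_3 = 1.
π_1 = 0.5·π_1 + 0.7·π_2 + 0.4·π_3
π_2 = 0.2·π_1 + 0.1·π_2 + 0.1·π_3
Solving with the normalization constraint gives π = (0.4943, 0.1494, 0.3563).
So the stationary probability of state III is 0.3563.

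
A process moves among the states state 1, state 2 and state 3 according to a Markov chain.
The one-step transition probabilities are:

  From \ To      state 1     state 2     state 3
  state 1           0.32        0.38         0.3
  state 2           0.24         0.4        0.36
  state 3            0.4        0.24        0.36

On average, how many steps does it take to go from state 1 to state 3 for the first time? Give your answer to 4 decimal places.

Let t(s) be the expected number of steps to first reach state 3 from state s, with t(state 3) = 0. Conditioning on the first step:
t(state 1) = 1 + 0.32·t(state 1) + 0.38·t(state 2)
t(state 2) = 1 + 0.24·t(state 1) + 0.4·t(state 2)
Solving: t(state 1) = 3.0934, t(state 2) = 2.9040.
Expected steps from state 1 to state 3: 3.0934.

3.0934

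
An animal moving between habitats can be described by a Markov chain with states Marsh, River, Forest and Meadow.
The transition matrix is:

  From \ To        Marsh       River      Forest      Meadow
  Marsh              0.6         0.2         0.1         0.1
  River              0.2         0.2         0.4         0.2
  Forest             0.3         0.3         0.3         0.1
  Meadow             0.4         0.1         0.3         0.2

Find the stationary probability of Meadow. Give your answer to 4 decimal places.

0.1345

Let the stationary distribution be π with π = πP and π_1 + π_2 + π_3 + π_4 = 1.
π_1 = 0.6·π_1 + 0.2·π_2 + 0.3·π_3 + 0.4·π_4
π_2 = 0.2·π_1 + 0.2·π_2 + 0.3·π_3 + 0.1·π_4
π_3 = 0.1·π_1 + 0.4·π_2 + 0.3·π_3 + 0.3·π_4
Solving with the normalization constraint gives π = (0.4177, 0.2103, 0.2375, 0.1345).
So the stationary probability of Meadow is 0.1345.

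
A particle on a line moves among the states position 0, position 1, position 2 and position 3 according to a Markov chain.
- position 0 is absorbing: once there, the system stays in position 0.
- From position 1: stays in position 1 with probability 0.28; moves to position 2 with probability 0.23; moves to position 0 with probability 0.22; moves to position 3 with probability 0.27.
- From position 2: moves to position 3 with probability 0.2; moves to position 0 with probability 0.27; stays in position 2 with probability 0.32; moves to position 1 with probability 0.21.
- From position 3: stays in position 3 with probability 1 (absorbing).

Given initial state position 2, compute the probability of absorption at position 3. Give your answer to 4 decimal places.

0.4548

Let h(s) be the probability of absorption at position 3 starting from transient state s. Then h(position 3) = 1 and h(position 0) = 0. By first-step analysis:
h(position 1) = 0.22·0 + 0.28·h(position 1) + 0.23·h(position 2) + 0.27·1
h(position 2) = 0.27·0 + 0.21·h(position 1) + 0.32·h(position 2) + 0.2·1
Solving: h(position 1) = 0.5203, h(position 2) = 0.4548.
Starting from position 2, the probability is 0.4548.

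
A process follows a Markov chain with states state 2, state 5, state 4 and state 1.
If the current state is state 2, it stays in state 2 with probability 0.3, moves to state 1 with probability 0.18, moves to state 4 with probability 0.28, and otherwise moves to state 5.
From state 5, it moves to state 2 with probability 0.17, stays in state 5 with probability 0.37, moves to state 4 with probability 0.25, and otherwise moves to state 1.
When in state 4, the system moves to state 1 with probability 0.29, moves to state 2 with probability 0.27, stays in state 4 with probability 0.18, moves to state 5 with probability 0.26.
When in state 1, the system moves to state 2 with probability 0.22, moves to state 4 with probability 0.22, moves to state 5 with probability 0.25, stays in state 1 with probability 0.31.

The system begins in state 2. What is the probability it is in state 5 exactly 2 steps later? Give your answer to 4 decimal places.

0.2786

Propagate the distribution vector 2 steps from state 2.
After 0 steps: (1.0000, 0.0000, 0.0000, 0.0000)
After 1 step: (0.3000, 0.2400, 0.2800, 0.1800)
After 2 steps: (0.2460, 0.2786, 0.2340, 0.2414)
P(in state 5 after 2 steps) = 0.2786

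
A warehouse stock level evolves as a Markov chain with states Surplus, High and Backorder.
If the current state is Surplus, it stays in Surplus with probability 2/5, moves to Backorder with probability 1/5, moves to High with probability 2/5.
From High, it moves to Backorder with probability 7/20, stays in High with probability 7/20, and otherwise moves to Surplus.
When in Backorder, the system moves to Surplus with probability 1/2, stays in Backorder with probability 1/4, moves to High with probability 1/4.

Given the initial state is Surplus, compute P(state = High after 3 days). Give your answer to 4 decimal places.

0.3420

Propagate the distribution vector 3 days from Surplus.
After 0 days: (1.0000, 0.0000, 0.0000)
After 1 day: (0.4000, 0.4000, 0.2000)
After 2 days: (0.3800, 0.3500, 0.2700)
After 3 days: (0.3920, 0.3420, 0.2660)
P(in High after 3 days) = 0.3420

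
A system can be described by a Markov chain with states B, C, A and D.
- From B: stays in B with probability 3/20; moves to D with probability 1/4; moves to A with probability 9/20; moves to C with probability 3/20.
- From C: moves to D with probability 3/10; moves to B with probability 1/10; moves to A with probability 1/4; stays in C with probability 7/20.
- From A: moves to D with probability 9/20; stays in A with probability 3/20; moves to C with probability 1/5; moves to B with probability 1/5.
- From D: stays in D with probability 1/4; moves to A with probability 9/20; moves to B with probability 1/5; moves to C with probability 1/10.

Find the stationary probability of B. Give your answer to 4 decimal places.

0.1727

Let the stationary distribution be π with π = πP and π_1 + π_2 + π_3 + π_4 = 1.
π_1 = 0.15·π_1 + 0.1·π_2 + 0.2·π_3 + 0.2·π_4
π_2 = 0.15·π_1 + 0.35·π_2 + 0.2·π_3 + 0.1·π_4
π_3 = 0.45·π_1 + 0.25·π_2 + 0.15·π_3 + 0.45·π_4
Solving with the normalization constraint gives π = (0.1727, 0.1872, 0.3174, 0.3228).
So the stationary probability of B is 0.1727.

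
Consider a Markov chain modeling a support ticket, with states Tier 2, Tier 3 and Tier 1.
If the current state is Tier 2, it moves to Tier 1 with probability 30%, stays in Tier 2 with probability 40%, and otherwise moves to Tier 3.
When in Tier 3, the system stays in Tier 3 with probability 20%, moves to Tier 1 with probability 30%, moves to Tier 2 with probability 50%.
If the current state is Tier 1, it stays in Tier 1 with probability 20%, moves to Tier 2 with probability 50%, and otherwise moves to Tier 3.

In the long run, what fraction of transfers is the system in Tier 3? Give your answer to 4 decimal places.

0.2727

Let the stationary distribution be π with π = πP and π_1 + π_2 + π_3 = 1.
π_1 = 0.4·π_1 + 0.5·π_2 + 0.5·π_3
π_2 = 0.3·π_1 + 0.2·π_2 + 0.3·π_3
Solving with the normalization constraint gives π = (0.4545, 0.2727, 0.2727).
So the stationary probability of Tier 3 is 0.2727.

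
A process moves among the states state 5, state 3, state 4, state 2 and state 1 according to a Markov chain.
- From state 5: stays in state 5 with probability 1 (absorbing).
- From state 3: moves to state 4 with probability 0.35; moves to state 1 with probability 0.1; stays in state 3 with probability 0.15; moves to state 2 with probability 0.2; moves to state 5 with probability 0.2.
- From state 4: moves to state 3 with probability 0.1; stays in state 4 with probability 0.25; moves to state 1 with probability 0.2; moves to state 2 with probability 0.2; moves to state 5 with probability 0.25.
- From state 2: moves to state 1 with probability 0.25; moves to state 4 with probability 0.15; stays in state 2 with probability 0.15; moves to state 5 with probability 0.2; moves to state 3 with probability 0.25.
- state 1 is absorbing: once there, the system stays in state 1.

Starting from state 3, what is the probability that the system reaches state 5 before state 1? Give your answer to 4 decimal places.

0.5771

Let h(s) be the probability of absorption at state 5 starting from transient state s. Then h(state 5) = 1 and h(state 1) = 0. By first-step analysis:
h(state 3) = 0.2·1 + 0.15·h(state 3) + 0.35·h(state 4) + 0.2·h(state 2) + 0.1·0
h(state 4) = 0.25·1 + 0.1·h(state 3) + 0.25·h(state 4) + 0.2·h(state 2) + 0.2·0
h(state 2) = 0.2·1 + 0.25·h(state 3) + 0.15·h(state 4) + 0.15·h(state 2) + 0.25·0
Solving: h(state 3) = 0.5771, h(state 4) = 0.5439, h(state 2) = 0.5010.
Starting from state 3, the probability is 0.5771.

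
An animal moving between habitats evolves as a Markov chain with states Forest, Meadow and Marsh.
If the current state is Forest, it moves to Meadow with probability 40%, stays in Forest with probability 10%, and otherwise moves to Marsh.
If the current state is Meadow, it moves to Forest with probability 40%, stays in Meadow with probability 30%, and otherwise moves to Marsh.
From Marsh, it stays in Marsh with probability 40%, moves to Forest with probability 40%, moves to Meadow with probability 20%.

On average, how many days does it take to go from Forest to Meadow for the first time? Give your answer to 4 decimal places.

Let t(s) be the expected number of days to first reach Meadow from state s, with t(Meadow) = 0. Conditioning on the first day:
t(Forest) = 1 + 0.1·t(Forest) + 0.5·t(Marsh)
t(Marsh) = 1 + 0.4·t(Forest) + 0.4·t(Marsh)
Solving: t(Forest) = 3.2353, t(Marsh) = 3.8235.
Expected days from Forest to Meadow: 3.2353.

3.2353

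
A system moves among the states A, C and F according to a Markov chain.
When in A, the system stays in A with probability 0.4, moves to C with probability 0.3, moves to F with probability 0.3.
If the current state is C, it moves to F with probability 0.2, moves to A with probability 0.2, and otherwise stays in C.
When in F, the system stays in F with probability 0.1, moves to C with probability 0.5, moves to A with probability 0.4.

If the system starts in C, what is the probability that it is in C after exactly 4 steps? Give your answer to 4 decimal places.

0.4904

Propagate the distribution vector 4 steps from C.
After 0 steps: (0.0000, 1.0000, 0.0000)
After 1 step: (0.2000, 0.6000, 0.2000)
After 2 steps: (0.2800, 0.5200, 0.2000)
After 3 steps: (0.2960, 0.4960, 0.2080)
After 4 steps: (0.3008, 0.4904, 0.2088)
P(in C after 4 steps) = 0.4904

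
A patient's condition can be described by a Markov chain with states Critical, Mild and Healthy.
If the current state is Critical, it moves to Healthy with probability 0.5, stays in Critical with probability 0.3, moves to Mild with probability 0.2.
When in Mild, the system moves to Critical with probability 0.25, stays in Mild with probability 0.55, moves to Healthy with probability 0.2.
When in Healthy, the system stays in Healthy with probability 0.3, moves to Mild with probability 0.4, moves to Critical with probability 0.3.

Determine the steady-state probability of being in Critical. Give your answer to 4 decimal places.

0.2798

Let the stationary distribution be π with π = πP and π_1 + π_2 + π_3 = 1.
π_1 = 0.3·π_1 + 0.25·π_2 + 0.3·π_3
π_2 = 0.2·π_1 + 0.55·π_2 + 0.4·π_3
Solving with the normalization constraint gives π = (0.2798, 0.4048, 0.3155).
So the stationary probability of Critical is 0.2798.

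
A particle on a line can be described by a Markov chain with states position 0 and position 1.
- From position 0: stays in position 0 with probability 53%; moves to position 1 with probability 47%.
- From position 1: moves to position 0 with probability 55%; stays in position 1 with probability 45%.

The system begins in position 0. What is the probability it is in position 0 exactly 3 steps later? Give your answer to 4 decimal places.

Propagate the distribution vector 3 steps from position 0.
After 0 steps: (1.0000, 0.0000)
After 1 step: (0.5300, 0.4700)
After 2 steps: (0.5394, 0.4606)
After 3 steps: (0.5392, 0.4608)
P(in position 0 after 3 steps) = 0.5392

0.5392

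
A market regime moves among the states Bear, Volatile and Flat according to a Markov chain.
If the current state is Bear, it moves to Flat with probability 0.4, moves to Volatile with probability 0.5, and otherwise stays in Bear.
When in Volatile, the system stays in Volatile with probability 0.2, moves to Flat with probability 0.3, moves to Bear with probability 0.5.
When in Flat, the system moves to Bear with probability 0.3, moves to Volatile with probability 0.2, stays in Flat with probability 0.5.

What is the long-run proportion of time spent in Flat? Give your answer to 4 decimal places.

Let the stationary distribution be π with π = πP and π_1 + π_2 + π_3 = 1.
π_1 = 0.1·π_1 + 0.5·π_2 + 0.3·π_3
π_2 = 0.5·π_1 + 0.2·π_2 + 0.2·π_3
Solving with the normalization constraint gives π = (0.2982, 0.2895, 0.4123).
So the stationary probability of Flat is 0.4123.

0.4123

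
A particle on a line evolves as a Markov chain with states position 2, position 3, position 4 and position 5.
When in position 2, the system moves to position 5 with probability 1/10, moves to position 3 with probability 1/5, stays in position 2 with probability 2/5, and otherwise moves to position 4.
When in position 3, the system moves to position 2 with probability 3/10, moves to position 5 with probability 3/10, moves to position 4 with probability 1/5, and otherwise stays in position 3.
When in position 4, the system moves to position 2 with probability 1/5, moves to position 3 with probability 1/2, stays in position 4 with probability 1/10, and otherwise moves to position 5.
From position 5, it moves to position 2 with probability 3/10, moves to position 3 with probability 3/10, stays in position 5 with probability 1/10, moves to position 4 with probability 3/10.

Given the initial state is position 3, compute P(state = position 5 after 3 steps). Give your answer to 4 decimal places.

0.1820

Propagate the distribution vector 3 steps from position 3.
After 0 steps: (0.0000, 1.0000, 0.0000, 0.0000)
After 1 step: (0.3000, 0.2000, 0.2000, 0.3000)
After 2 steps: (0.3100, 0.2900, 0.2400, 0.1600)
After 3 steps: (0.3070, 0.2880, 0.2230, 0.1820)
P(in position 5 after 3 steps) = 0.1820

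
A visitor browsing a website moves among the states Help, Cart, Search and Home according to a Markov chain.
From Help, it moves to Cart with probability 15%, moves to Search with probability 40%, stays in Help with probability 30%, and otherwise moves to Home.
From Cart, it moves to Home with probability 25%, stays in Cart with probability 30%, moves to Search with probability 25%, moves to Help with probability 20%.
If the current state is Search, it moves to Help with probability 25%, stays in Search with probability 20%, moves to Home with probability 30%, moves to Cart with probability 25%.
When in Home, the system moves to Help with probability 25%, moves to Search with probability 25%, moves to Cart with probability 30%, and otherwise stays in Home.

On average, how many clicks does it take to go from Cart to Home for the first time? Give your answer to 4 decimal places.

Let t(s) be the expected number of clicks to first reach Home from state s, with t(Home) = 0. Conditioning on the first click:
t(Help) = 1 + 0.3·t(Help) + 0.15·t(Cart) + 0.4·t(Search)
t(Cart) = 1 + 0.2·t(Help) + 0.3·t(Cart) + 0.25·t(Search)
t(Search) = 1 + 0.25·t(Help) + 0.25·t(Cart) + 0.2·t(Search)
Solving: t(Help) = 4.6026, t(Cart) = 4.1690, t(Search) = 3.9911.
Expected clicks from Cart to Home: 4.1690.

4.1690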